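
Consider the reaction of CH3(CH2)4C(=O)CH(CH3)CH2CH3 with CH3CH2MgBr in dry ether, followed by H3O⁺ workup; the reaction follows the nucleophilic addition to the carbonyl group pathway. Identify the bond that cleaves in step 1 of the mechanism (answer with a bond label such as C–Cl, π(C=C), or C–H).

π(C=O)

Step 1: the carbanion-like carbon of CH3CH2MgBr attacks the sp² carbonyl carbon; the C=O π bond breaks and the electrons end up as a lone pair on the alkoxide oxygen of the tetrahedral intermediate.
The bond broken in this step is the π(C=O) bond.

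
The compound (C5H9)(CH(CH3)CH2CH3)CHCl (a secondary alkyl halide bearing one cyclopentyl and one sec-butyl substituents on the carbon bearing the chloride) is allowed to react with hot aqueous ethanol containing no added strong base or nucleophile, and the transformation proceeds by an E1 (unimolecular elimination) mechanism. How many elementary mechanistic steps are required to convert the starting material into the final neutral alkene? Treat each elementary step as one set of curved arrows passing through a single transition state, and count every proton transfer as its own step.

3

Step 1: Ionisation: the C–Cl σ-bond cleaves heterolytically; both bonding electrons depart with Cl⁻, leaving a secondary carbocation at the α-carbon.
Step 2: A 1,2-hydride shift from the adjacent cyclopentyl carbon moves the positive charge from the secondary centre to an adjacent carbon, generating a more stable tertiary carbocation.
Step 3: A weak base (a water (or ethanol) molecule from the solvent) removes a proton from a carbon adjacent to the cationic centre; the electrons of that C–H bond become the new π(C=C) bond, giving the alkene.
Total: 3 elementary steps.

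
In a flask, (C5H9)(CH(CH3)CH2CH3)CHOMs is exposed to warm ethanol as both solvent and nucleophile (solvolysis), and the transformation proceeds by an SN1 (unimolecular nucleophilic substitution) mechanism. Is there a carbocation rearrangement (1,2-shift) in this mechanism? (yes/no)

yes

The first-formed carbocation is secondary.
The adjacent sec-butyl carbon already bears 2 other carbon substituents and has a hydrogen to migrate; after a 1,2-hydride shift from that carbon the positive charge sits on a tertiary centre.
Tertiary is more stable than secondary, so the shift occurs.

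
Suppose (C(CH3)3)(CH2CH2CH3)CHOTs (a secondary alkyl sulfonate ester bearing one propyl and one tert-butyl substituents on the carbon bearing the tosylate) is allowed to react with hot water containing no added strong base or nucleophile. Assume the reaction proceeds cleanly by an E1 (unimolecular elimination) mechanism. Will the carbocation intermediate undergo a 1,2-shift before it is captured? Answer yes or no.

yes

The first-formed carbocation is secondary.
The adjacent tert-butyl carbon has no hydrogen but bears methyl groups; migration of one methyl with its bonding pair (a 1,2-methyl shift) places the charge on a tertiary centre.
Tertiary is more stable than secondary, so the shift occurs.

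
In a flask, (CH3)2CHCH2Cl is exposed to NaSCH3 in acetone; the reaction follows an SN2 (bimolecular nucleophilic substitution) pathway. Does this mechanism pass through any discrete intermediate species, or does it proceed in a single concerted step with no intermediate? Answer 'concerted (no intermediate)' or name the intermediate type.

concerted (no intermediate)

Backside attack by CH3S⁻ on the carbon bearing the chloride: the new C–S bond forms as the C–Cl bond breaks, with Walden inversion at carbon.
All bond changes occur in one transition state; no discrete intermediate is formed.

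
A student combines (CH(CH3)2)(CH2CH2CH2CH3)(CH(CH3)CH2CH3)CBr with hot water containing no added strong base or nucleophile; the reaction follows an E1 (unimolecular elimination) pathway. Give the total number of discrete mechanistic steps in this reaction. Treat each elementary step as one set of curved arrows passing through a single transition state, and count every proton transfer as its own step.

2

Step 1: Rate-determining heterolysis of the C–Br bond gives Br⁻ and a tertiary carbocation.
(No 1,2-shift: no single shift to an adjacent carbon would give a more stable cation.)
Step 2: Loss of a β-proton to a water molecule of the solvent: the C–H bonding pair collapses toward the cationic carbon to form the C=C π bond, yielding the alkene.
Total: 2 elementary steps.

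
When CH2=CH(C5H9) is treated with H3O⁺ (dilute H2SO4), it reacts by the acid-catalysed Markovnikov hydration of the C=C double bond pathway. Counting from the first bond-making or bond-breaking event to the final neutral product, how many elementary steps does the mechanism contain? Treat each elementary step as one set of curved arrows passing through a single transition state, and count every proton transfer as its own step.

4

Step 1: Electrophilic addition begins with the π(C=C) electrons forming a bond to the proton of H3O⁺. Following Markovnikov's rule, the resulting cation is secondary. H2O is released.
Step 2: Carbocation rearrangement: a 1,2-hydride shift from the adjacent cyclopentyl carbon converts the initially-formed secondary cation into the more stable tertiary cation.
Step 3: Nucleophilic capture of the cation by H2O produces the protonated alcohol (an oxonium ion).
Step 4: Proton transfer from the O–H of the oxonium ion to H2O completes the catalytic cycle and yields the alcohol.
Total: 4 elementary steps.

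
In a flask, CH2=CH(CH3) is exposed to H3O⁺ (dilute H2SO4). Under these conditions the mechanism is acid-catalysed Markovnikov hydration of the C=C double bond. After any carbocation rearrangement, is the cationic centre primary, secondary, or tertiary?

Step 1: The π electrons of the C=C bond attack a proton of H3O⁺; Markovnikov addition places the new C–H on the less-substituted alkene carbon, so the positive charge ends up on the more-substituted carbon — a secondary carbocation. H2O is released.
No single 1,2-shift to an adjacent carbon would give a more-substituted cation, so no rearrangement occurs.

secondary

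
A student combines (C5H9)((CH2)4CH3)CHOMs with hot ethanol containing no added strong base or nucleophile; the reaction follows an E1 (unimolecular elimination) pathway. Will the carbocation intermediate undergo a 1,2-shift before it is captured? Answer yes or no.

yes

The first-formed carbocation is secondary.
The adjacent cyclopentyl carbon already bears 2 other carbon substituents and has a hydrogen to migrate; after a 1,2-hydride shift from that carbon the positive charge sits on a tertiary centre.
Tertiary is more stable than secondary, so the shift occurs.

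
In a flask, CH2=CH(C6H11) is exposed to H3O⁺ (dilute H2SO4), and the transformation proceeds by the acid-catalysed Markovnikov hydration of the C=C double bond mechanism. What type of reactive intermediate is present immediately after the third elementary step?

Step 1: Protonation of the alkene by H3O⁺: the π bond acts as the nucleophile and picks up H⁺, giving the more stable (Markovnikov) secondary carbocation. H2O is released.
Step 2: A hydride (H with its bonding pair) migrates from the adjacent cyclohexyl carbon to the cationic centre — a 1,2-hydride shift — upgrading the secondary cation to a tertiary one.
Step 3: Nucleophilic capture of the cation by H2O produces the protonated alcohol (an oxonium ion).
After step 3 the species present is an oxonium ion.

oxonium ion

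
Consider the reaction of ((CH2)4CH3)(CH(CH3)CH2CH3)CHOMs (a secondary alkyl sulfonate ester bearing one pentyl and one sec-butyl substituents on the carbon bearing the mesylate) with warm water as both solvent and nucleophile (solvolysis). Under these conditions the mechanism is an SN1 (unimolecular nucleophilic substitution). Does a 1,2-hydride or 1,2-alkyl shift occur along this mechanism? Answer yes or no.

The first-formed carbocation is secondary.
The adjacent sec-butyl carbon already bears 2 other carbon substituents and has a hydrogen to migrate; after a 1,2-hydride shift from that carbon the positive charge sits on a tertiary centre.
Tertiary is more stable than secondary, so the shift occurs.

yes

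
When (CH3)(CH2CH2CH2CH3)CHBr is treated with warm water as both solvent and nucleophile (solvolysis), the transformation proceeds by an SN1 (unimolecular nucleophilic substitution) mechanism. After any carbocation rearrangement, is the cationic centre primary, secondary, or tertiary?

Step 1: Ionisation: the C–Br σ-bond cleaves heterolytically; both bonding electrons depart with Br⁻, leaving a secondary carbocation at the α-carbon.
No single 1,2-shift to an adjacent carbon would give a more-substituted cation, so no rearrangement occurs.

secondary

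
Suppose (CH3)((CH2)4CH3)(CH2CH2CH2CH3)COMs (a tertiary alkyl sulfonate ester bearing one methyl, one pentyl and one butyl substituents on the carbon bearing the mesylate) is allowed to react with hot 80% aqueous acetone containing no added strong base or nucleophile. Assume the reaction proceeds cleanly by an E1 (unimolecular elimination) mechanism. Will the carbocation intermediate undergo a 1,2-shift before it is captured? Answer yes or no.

The first-formed carbocation is tertiary.
No single 1,2-shift to an adjacent carbon would produce a more-substituted cation than the one already present, so no rearrangement occurs.

no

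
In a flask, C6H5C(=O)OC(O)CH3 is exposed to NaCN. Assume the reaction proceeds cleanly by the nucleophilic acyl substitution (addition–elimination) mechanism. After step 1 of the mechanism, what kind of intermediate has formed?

tetrahedral intermediate

Step 1: Nucleophilic addition of CN⁻ to the acyl carbon breaks the π(C=O) bond and yields a tetrahedral, anionic intermediate.
After step 1 the species present is a tetrahedral intermediate.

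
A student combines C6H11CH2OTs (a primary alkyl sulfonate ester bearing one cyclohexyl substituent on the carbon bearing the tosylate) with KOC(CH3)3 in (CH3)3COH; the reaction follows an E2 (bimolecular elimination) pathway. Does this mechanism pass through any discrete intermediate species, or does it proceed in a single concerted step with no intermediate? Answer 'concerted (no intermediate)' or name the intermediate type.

concerted (no intermediate)

The strong base (CH3)3CO⁻ removes a β-hydrogen; in the same concerted event the electrons of the breaking C–H bond form the new π(C=C) bond and the C–O σ-bond breaks, expelling TsO⁻. Anti-periplanar geometry; one transition state.
All bond changes occur in one transition state; no discrete intermediate is formed.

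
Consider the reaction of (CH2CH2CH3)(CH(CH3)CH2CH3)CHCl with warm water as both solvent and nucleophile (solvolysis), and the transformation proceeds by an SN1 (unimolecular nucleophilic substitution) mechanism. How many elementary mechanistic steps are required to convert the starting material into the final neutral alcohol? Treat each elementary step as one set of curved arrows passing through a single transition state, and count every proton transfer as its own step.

Step 1: Unassisted departure of Cl⁻ (taking the C–Cl bonding pair) generates a secondary carbocation.
Step 2: A 1,2-hydride shift from the adjacent sec-butyl carbon moves the positive charge from the secondary centre to an adjacent carbon, generating a more stable tertiary carbocation.
Step 3: A lone pair on the oxygen of H2O attacks the carbocation, forming a new C–O σ-bond and an oxonium ion.
Step 4: Proton transfer from the O–H of the oxonium ion to a solvent molecule delivers the neutral alcohol.
Total: 4 elementary steps.

4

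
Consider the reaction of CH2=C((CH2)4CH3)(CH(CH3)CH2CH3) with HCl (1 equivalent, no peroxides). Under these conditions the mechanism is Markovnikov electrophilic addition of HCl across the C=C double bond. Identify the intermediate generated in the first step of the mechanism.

Step 1: Protonation of the alkene by HCl: the π bond acts as the nucleophile and picks up H⁺, giving the more stable (Markovnikov) tertiary carbocation. The H–Cl bond breaks heterolytically, releasing Cl⁻.
After step 1 the species present is a tertiary carbocation.

tertiary carbocation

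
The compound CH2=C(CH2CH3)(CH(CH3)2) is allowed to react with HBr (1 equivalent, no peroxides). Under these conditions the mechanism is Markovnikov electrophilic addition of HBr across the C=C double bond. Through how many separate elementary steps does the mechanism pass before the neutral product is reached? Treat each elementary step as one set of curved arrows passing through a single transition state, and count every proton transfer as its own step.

2

Step 1: Protonation of the alkene by HBr: the π bond acts as the nucleophile and picks up H⁺, giving the more stable (Markovnikov) tertiary carbocation. The H–Br bond breaks heterolytically, releasing Br⁻.
(No 1,2-shift: no single shift to an adjacent carbon would give a more stable cation.)
Step 2: Nucleophilic attack by Br⁻ on the carbocation completes the addition, giving R–Br.
Total: 2 elementary steps.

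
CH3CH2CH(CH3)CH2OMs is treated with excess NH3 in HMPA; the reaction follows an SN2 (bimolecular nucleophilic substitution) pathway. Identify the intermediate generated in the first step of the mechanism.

ammonium ion

Step 1: A lone pair on the N of NH3 attacks the α-carbon from the back side while the C–O bond breaks; both bonding electrons leave with MsO⁻. The product of this concerted step is an alkylammonium ion.
After step 1 the species present is an ammonium ion.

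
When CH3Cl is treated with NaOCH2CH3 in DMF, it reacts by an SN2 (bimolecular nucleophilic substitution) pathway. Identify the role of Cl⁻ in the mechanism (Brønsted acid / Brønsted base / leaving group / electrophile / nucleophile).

leaving group

Step 1: CH3CH2O⁻ attacks the back face of the α-carbon while Cl⁻ departs with the C–Cl bonding pair — a single concerted displacement through a pentacoordinate transition state.
Cl⁻ departs with both electrons of the breaking σ-bond — that is the definition of a leaving group.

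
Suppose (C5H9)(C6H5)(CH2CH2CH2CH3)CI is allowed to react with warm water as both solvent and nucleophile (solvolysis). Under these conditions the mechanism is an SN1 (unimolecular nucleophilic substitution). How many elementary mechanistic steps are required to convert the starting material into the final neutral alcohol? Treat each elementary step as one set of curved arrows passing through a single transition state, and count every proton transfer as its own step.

3

Step 1: Rate-determining heterolysis of the C–I bond gives I⁻ and a tertiary carbocation.
(No 1,2-shift: no single shift to an adjacent carbon would give a more stable cation.)
Step 2: H2O donates an oxygen lone pair into the empty p orbital of the cation, giving a protonated alcohol (an oxonium ion).
Step 3: A second solvent molecule removes the proton on oxygen, giving the neutral alcohol product.
Total: 3 elementary steps.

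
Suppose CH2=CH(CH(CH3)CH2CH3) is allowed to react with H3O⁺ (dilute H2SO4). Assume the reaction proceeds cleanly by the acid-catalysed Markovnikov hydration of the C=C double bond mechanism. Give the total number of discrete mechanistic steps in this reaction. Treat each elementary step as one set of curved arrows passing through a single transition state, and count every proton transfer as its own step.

4

Step 1: Electrophilic addition begins with the π(C=C) electrons forming a bond to the proton of H3O⁺. Following Markovnikov's rule, the resulting cation is secondary. H2O is released.
Step 2: A 1,2-hydride shift from the adjacent sec-butyl carbon moves the positive charge from the secondary centre to an adjacent carbon, generating a more stable tertiary carbocation.
Step 3: A lone pair on the oxygen of H2O attacks the carbocation, forming a C–O bond and an oxonium ion (a protonated alcohol).
Step 4: Deprotonation of the oxonium ion by a water molecule delivers the neutral alcohol and regenerates the acid catalyst.
Total: 4 elementary steps.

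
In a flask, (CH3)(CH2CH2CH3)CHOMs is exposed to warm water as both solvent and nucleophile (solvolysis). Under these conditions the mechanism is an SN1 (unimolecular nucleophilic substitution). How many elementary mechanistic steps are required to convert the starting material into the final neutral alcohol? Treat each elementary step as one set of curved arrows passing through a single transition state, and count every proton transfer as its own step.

Step 1: The C–O bond breaks with both electrons going to the mesylate; MsO⁻ leaves and a secondary carbocation remains.
(No 1,2-shift: no single shift to an adjacent carbon would give a more stable cation.)
Step 2: Nucleophilic capture: the oxygen of H2O bonds to the cationic carbon, producing an oxonium-ion intermediate.
Step 3: A second solvent molecule removes the proton on oxygen, giving the neutral alcohol product.
Total: 3 elementary steps.

3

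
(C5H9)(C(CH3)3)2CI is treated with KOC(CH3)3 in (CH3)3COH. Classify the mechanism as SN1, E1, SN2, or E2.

Conditions: a strong/bulky base with a tertiary substrate bearing a β-hydrogen.
These conditions are the textbook signature of the E2 pathway.
A strong (often hindered) base removes a β-H in concert with loss of the leaving group — bimolecular elimination.

E2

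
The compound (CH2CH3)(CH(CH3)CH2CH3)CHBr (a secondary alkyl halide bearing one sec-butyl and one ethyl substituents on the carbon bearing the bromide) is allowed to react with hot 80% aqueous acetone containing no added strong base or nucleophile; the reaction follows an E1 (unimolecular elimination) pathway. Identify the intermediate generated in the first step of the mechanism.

secondary carbocation

Step 1: Ionisation: the C–Br σ-bond cleaves heterolytically; both bonding electrons depart with Br⁻, leaving a secondary carbocation at the α-carbon.
After step 1 the species present is a secondary carbocation.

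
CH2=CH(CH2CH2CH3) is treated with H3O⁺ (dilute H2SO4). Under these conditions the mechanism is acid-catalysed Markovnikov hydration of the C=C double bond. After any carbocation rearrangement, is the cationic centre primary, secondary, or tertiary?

secondary

Step 1: Protonation of the alkene by H3O⁺: the π bond acts as the nucleophile and picks up H⁺, giving the more stable (Markovnikov) secondary carbocation. H2O is released.
No single 1,2-shift to an adjacent carbon would give a more-substituted cation, so no rearrangement occurs.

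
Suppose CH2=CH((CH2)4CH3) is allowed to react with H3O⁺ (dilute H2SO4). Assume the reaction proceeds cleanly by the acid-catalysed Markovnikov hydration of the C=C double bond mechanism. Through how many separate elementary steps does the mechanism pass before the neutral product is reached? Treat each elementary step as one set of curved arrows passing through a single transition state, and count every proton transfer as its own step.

Step 1: Electrophilic addition begins with the π(C=C) electrons forming a bond to the proton of H3O⁺. Following Markovnikov's rule, the resulting cation is secondary. H2O is released.
(No 1,2-shift: no single shift to an adjacent carbon would give a more stable cation.)
Step 2: Water acts as the nucleophile: an oxygen lone pair bonds to the cationic carbon, giving an oxonium-ion intermediate.
Step 3: Proton transfer from the O–H of the oxonium ion to H2O completes the catalytic cycle and yields the alcohol.
Total: 3 elementary steps.

3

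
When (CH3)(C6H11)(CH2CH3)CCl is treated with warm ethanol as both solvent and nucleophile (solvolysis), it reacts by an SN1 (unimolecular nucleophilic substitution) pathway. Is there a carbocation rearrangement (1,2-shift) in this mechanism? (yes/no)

The first-formed carbocation is tertiary.
No single 1,2-shift to an adjacent carbon would produce a more-substituted cation than the one already present, so no rearrangement occurs.

no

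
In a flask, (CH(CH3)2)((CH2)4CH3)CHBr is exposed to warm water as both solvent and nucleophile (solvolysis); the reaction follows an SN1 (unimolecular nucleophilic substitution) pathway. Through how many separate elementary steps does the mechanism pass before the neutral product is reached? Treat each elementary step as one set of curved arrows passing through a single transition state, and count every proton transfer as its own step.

Step 1: Unassisted departure of Br⁻ (taking the C–Br bonding pair) generates a secondary carbocation.
Step 2: A 1,2-hydride shift from the adjacent isopropyl carbon moves the positive charge from the secondary centre to an adjacent carbon, generating a more stable tertiary carbocation.
Step 3: H2O donates an oxygen lone pair into the empty p orbital of the cation, giving a protonated alcohol (an oxonium ion).
Step 4: A second solvent molecule removes the proton on oxygen, giving the neutral alcohol product.
Total: 4 elementary steps.

4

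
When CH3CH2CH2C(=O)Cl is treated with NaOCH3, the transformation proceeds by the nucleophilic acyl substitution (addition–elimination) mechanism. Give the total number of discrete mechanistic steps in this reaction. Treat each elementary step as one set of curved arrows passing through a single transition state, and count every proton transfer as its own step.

Step 1: Nucleophilic addition of CH3O⁻ to the acyl carbon breaks the π(C=O) bond and yields a tetrahedral, anionic intermediate.
Step 2: An oxygen lone pair re-forms the C=O π bond as the C–Cl σ-bond breaks; Cl⁻ is expelled.
Total: 2 elementary steps.

2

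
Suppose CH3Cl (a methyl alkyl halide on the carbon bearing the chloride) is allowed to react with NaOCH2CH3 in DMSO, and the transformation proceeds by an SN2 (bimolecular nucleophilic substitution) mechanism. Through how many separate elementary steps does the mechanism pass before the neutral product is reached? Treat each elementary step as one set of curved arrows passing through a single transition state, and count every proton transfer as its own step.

1

Step 1: Backside attack by CH3CH2O⁻ on the carbon bearing the chloride: the new C–O bond forms as the C–Cl bond breaks, with Walden inversion at carbon.
Total: 1 elementary step.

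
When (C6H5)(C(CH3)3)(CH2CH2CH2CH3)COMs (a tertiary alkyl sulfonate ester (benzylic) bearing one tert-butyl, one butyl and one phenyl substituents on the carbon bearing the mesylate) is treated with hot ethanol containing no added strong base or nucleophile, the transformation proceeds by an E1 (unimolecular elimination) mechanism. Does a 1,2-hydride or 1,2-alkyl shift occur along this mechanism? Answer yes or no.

The first-formed carbocation is tertiary.
No single 1,2-shift to an adjacent carbon would produce a more-substituted cation than the one already present, so no rearrangement occurs.

no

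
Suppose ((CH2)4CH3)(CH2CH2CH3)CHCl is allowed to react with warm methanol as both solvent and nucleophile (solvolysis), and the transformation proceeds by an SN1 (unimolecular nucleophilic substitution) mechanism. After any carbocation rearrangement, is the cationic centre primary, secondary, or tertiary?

secondary

Step 1: Ionisation: the C–Cl σ-bond cleaves heterolytically; both bonding electrons depart with Cl⁻, leaving a secondary carbocation at the α-carbon.
No single 1,2-shift to an adjacent carbon would give a more-substituted cation, so no rearrangement occurs.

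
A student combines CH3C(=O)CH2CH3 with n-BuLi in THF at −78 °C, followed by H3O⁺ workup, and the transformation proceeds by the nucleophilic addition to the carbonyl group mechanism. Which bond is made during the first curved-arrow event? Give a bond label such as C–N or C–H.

Step 1: A lone pair / filled orbital on the carbanion-like carbon of n-BuLi attacks the electrophilic carbonyl carbon; the π(C=O) electrons shift onto oxygen, producing a tetrahedral alkoxide intermediate.
The bond formed in this step is the C–C bond.

C–C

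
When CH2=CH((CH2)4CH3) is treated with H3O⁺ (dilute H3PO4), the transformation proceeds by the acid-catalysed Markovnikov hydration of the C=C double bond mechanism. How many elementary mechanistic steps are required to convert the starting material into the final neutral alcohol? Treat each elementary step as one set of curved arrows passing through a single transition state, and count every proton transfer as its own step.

3

Step 1: Protonation of the alkene by H3O⁺: the π bond acts as the nucleophile and picks up H⁺, giving the more stable (Markovnikov) secondary carbocation. H2O is released.
(No 1,2-shift: no single shift to an adjacent carbon would give a more stable cation.)
Step 2: Water acts as the nucleophile: an oxygen lone pair bonds to the cationic carbon, giving an oxonium-ion intermediate.
Step 3: Proton transfer from the O–H of the oxonium ion to H2O completes the catalytic cycle and yields the alcohol.
Total: 3 elementary steps.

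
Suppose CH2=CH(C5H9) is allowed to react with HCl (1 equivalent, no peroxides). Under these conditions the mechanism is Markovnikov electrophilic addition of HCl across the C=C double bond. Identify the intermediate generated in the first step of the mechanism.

secondary carbocation

Step 1: The π electrons of the C=C bond attack a proton of HCl; Markovnikov addition places the new C–H on the less-substituted alkene carbon, so the positive charge ends up on the more-substituted carbon — a secondary carbocation. The H–Cl bond breaks heterolytically, releasing Cl⁻.
After step 1 the species present is a secondary carbocation.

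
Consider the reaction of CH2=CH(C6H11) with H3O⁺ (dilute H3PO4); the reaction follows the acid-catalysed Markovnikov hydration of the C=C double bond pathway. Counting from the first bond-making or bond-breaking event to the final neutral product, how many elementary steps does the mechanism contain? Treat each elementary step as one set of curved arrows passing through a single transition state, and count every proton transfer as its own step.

4

Step 1: Protonation of the alkene by H3O⁺: the π bond acts as the nucleophile and picks up H⁺, giving the more stable (Markovnikov) secondary carbocation. H2O is released.
Step 2: A 1,2-hydride shift from the adjacent cyclohexyl carbon moves the positive charge from the secondary centre to an adjacent carbon, generating a more stable tertiary carbocation.
Step 3: Water acts as the nucleophile: an oxygen lone pair bonds to the cationic carbon, giving an oxonium-ion intermediate.
Step 4: Deprotonation of the oxonium ion by a water molecule delivers the neutral alcohol and regenerates the acid catalyst.
Total: 4 elementary steps.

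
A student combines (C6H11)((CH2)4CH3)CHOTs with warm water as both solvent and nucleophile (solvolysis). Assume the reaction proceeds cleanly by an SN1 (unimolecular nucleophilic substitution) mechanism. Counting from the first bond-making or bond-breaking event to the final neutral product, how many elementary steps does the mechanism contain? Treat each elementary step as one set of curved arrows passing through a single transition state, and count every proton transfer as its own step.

Step 1: Rate-determining heterolysis of the C–O bond gives TsO⁻ and a secondary carbocation.
Step 2: A hydride (H with its bonding pair) migrates from the adjacent cyclohexyl carbon to the cationic centre — a 1,2-hydride shift — upgrading the secondary cation to a tertiary one.
Step 3: A lone pair on the oxygen of H2O attacks the carbocation, forming a new C–O σ-bond and an oxonium ion.
Step 4: Deprotonation of the oxonium oxygen by solvent water yields the neutral alcohol.
Total: 4 elementary steps.

4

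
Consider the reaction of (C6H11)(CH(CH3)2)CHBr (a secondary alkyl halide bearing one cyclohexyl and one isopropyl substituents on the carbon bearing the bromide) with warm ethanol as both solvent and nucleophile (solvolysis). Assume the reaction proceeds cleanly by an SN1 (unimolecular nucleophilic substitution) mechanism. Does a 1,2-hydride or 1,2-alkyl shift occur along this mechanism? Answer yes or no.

yes

The first-formed carbocation is secondary.
The adjacent cyclohexyl carbon already bears 2 other carbon substituents and has a hydrogen to migrate; after a 1,2-hydride shift from that carbon the positive charge sits on a tertiary centre.
Tertiary is more stable than secondary, so the shift occurs.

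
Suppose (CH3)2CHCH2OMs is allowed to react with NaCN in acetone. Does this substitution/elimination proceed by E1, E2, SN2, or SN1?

Conditions: a primary substrate with a strong nucleophile in the polar aprotic solvent acetone.
These conditions are the textbook signature of the SN2 pathway.
An unhindered substrate with a strong nucleophile in a polar aprotic solvent favours one-step backside displacement.

SN2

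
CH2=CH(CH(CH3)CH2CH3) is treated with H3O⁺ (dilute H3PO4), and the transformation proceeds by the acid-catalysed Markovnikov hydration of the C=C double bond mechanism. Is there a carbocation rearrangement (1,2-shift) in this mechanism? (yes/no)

yes

The first-formed carbocation is secondary.
The adjacent sec-butyl carbon already bears 2 other carbon substituents and has a hydrogen to migrate; after a 1,2-hydride shift from that carbon the positive charge sits on a tertiary centre.
Tertiary is more stable than secondary, so the shift occurs.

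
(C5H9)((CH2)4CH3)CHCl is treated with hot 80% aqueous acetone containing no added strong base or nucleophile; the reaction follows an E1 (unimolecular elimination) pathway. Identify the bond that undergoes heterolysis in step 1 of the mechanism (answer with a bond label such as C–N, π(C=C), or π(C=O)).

C–Cl

Step 1: Rate-determining heterolysis of the C–Cl bond gives Cl⁻ and a secondary carbocation.
The bond broken in this step is the C–Cl bond.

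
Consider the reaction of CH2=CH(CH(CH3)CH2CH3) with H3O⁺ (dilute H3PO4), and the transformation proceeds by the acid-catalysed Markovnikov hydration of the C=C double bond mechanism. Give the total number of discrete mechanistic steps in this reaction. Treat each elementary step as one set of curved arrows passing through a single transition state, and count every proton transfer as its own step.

Step 1: Electrophilic addition begins with the π(C=C) electrons forming a bond to the proton of H3O⁺. Following Markovnikov's rule, the resulting cation is secondary. H2O is released.
Step 2: A 1,2-hydride shift from the adjacent sec-butyl carbon moves the positive charge from the secondary centre to an adjacent carbon, generating a more stable tertiary carbocation.
Step 3: Water acts as the nucleophile: an oxygen lone pair bonds to the cationic carbon, giving an oxonium-ion intermediate.
Step 4: H2O removes a proton from the oxonium oxygen, regenerating H3O⁺ and giving the neutral alcohol.
Total: 4 elementary steps.

4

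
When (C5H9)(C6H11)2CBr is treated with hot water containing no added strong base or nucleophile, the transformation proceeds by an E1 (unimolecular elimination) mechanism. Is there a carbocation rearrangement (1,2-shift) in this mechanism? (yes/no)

The first-formed carbocation is tertiary.
No single 1,2-shift to an adjacent carbon would produce a more-substituted cation than the one already present, so no rearrangement occurs.

no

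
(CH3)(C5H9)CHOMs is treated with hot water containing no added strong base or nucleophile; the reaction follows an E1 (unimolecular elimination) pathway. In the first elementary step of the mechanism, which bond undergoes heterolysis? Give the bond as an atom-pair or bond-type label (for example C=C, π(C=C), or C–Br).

C–O

Step 1: Rate-determining heterolysis of the C–O bond gives MsO⁻ and a secondary carbocation.
The bond broken in this step is the C–O bond.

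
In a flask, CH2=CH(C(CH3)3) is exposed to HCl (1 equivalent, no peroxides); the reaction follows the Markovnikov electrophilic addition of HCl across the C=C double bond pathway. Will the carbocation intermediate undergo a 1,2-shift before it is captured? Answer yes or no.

The first-formed carbocation is secondary.
The adjacent tert-butyl carbon has no hydrogen but bears methyl groups; migration of one methyl with its bonding pair (a 1,2-methyl shift) places the charge on a tertiary centre.
Tertiary is more stable than secondary, so the shift occurs.

yes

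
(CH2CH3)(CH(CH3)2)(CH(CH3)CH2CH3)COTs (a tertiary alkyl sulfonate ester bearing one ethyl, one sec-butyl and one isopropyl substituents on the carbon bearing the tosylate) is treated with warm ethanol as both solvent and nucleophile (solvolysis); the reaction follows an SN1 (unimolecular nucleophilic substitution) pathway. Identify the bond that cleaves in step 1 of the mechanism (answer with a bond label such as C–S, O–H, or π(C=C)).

C–O

Step 1: Rate-determining heterolysis of the C–O bond gives TsO⁻ and a tertiary carbocation.
The bond broken in this step is the C–O bond.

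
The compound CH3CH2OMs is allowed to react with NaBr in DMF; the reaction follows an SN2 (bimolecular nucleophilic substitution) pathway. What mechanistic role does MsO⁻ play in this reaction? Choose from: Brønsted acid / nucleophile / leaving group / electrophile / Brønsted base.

Step 1: Br⁻ attacks the back face of the α-carbon while MsO⁻ departs with the C–O bonding pair — a single concerted displacement through a pentacoordinate transition state.
MsO⁻ departs with both electrons of the breaking σ-bond — that is the definition of a leaving group.

leaving group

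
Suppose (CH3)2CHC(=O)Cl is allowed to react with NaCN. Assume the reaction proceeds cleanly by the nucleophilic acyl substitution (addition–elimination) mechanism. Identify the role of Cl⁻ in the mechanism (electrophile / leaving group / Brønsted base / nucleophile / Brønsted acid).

Step 2: An oxygen lone pair re-forms the C=O π bond as the C–Cl σ-bond breaks; Cl⁻ is expelled.
Cl⁻ departs with both electrons of the breaking σ-bond — that is the definition of a leaving group.

leaving group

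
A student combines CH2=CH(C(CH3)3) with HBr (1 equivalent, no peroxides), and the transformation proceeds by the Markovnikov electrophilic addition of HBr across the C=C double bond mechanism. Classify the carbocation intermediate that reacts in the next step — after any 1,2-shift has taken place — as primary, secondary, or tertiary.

Step 1: Electrophilic addition begins with the π(C=C) electrons forming a bond to the proton of HBr. Following Markovnikov's rule, the resulting cation is secondary. The H–Br bond breaks heterolytically, releasing Br⁻.
Step 2: A methyl group with its bonding pair migrates from the adjacent tert-butyl carbon to the cationic centre — a 1,2-methyl shift — upgrading the secondary cation to a tertiary one.
The cation rearranges from secondary to tertiary via a 1,2-methyl shift from the adjacent tert-butyl carbon; the tertiary cation is what reacts next.

tertiary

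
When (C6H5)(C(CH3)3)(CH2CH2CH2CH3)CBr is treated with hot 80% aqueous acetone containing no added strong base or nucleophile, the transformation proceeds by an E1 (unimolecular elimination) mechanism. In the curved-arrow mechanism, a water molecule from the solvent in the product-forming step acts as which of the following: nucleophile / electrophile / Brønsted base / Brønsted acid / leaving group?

Brønsted base

Step 2: A weak base (a water molecule from the solvent) removes a proton from a carbon adjacent to the cationic centre; the electrons of that C–H bond become the new π(C=C) bond, giving the alkene.
A water molecule from the solvent in the product-forming step accepts a proton in a proton-transfer step — a Brønsted base.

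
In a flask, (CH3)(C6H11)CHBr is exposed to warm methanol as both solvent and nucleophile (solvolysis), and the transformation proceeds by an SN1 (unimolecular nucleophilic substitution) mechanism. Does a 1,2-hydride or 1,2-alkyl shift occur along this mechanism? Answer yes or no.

yes

The first-formed carbocation is secondary.
The adjacent cyclohexyl carbon already bears 2 other carbon substituents and has a hydrogen to migrate; after a 1,2-hydride shift from that carbon the positive charge sits on a tertiary centre.
Tertiary is more stable than secondary, so the shift occurs.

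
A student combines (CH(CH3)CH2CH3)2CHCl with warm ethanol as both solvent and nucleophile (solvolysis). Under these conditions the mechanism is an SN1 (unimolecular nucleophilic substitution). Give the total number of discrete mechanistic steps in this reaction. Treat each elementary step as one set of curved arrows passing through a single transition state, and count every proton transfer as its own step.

Step 1: Unassisted departure of Cl⁻ (taking the C–Cl bonding pair) generates a secondary carbocation.
Step 2: A hydride (H with its bonding pair) migrates from the adjacent sec-butyl carbon to the cationic centre — a 1,2-hydride shift — upgrading the secondary cation to a tertiary one.
Step 3: A lone pair on the oxygen of CH3CH2OH attacks the carbocation, forming a new C–O σ-bond and an oxonium ion.
Step 4: A second solvent molecule removes the proton on oxygen, giving the neutral ether product.
Total: 4 elementary steps.

4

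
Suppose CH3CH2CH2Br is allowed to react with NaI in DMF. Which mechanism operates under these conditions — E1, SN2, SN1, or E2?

SN2

Conditions: a primary substrate with a strong nucleophile in the polar aprotic solvent DMF.
These conditions are the textbook signature of the SN2 pathway.
An unhindered substrate with a strong nucleophile in a polar aprotic solvent favours one-step backside displacement.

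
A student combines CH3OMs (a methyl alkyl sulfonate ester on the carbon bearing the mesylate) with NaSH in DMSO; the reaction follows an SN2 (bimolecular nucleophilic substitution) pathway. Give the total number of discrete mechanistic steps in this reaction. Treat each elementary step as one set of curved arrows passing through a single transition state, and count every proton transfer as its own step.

Step 1: The hydrosulfide nucleophile donates a lone pair from S to the α-carbon in a backside attack; simultaneously the C–O σ-bond breaks and both of its electrons leave with MsO⁻. One concerted step with inversion of configuration.
Total: 1 elementary step.

1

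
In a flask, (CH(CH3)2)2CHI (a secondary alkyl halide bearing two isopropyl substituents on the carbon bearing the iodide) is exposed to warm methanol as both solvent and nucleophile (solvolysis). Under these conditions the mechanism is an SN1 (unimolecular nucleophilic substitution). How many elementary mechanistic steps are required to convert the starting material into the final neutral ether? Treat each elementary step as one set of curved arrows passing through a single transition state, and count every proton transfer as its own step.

Step 1: Unassisted departure of I⁻ (taking the C–I bonding pair) generates a secondary carbocation.
Step 2: A 1,2-hydride shift from the adjacent isopropyl carbon moves the positive charge from the secondary centre to an adjacent carbon, generating a more stable tertiary carbocation.
Step 3: Nucleophilic capture: the oxygen of CH3OH bonds to the cationic carbon, producing an oxonium-ion intermediate.
Step 4: A second solvent molecule removes the proton on oxygen, giving the neutral ether product.
Total: 4 elementary steps.

4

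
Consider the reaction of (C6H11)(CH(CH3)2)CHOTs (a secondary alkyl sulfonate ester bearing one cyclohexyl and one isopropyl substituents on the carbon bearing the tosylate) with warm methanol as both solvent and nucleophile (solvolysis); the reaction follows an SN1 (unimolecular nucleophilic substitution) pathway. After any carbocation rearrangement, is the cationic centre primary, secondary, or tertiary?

Step 1: Ionisation: the C–O σ-bond cleaves heterolytically; both bonding electrons depart with TsO⁻, leaving a secondary carbocation at the α-carbon.
Step 2: A hydride (H with its bonding pair) migrates from the adjacent cyclohexyl carbon to the cationic centre — a 1,2-hydride shift — upgrading the secondary cation to a tertiary one.
The cation rearranges from secondary to tertiary via a 1,2-hydride shift from the adjacent cyclohexyl carbon; the tertiary cation is what reacts next.

tertiary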